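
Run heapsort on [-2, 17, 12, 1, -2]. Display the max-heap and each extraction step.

Build heap: [17, 1, 12, -2, -2]
Extract 17: [12, 1, -2, -2, 17]
Extract 12: [1, -2, -2, 12, 17]
Extract 1: [-2, -2, 1, 12, 17]
Extract -2: [-2, -2, 1, 12, 17]


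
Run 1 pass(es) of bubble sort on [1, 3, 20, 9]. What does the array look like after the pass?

After pass 1: [1, 3, 9, 20] (1 swaps)
Total swaps: 1


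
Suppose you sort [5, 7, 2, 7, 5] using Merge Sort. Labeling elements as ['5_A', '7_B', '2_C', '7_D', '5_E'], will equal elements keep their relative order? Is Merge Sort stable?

Trace Merge Sort on the labeled array (the key is the number; the letter only tracks identity):
  Merge [5_A] + [7_B] -> [5_A, 7_B]
  Merge [7_D] + [5_E] -> [5_E, 7_D]
  Merge [2_C] + [5_E, 7_D] -> [2_C, 5_E, 7_D]
  Merge [5_A, 7_B] + [2_C, 5_E, 7_D] -> [2_C, 5_A, 5_E, 7_B, 7_D]
Final order: [2_C, 5_A, 5_E, 7_B, 7_D]
Equal keys:
  value 5: originally 5_A, 5_E; after sorting 5_A, 5_E -> order preserved
  value 7: originally 7_B, 7_D; after sorting 7_B, 7_D -> order preserved
All equal keys kept their original relative order. Merge Sort is stable: when the heads of the two halves are equal the merge takes from the left half first.
Answer: Stable


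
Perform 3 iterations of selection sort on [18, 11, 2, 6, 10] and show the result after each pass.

Pass 1: Select minimum 2 at index 2, swap -> [2, 11, 18, 6, 10]
Pass 2: Select minimum 6 at index 3, swap -> [2, 6, 18, 11, 10]
Pass 3: Select minimum 10 at index 4, swap -> [2, 6, 10, 11, 18]


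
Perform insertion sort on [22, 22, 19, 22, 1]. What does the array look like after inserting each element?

First element 22 is already 'sorted'
Insert 22: shifted 0 elements -> [22, 22, 19, 22, 1]
Insert 19: shifted 2 elements -> [19, 22, 22, 22, 1]
Insert 22: shifted 0 elements -> [19, 22, 22, 22, 1]
Insert 1: shifted 4 elements -> [1, 19, 22, 22, 22]


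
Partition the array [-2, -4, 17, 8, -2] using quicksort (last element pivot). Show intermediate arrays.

Partition 1: pivot=-2 at index 2 -> [-2, -4, -2, 8, 17]
Partition 2: pivot=-4 at index 0 -> [-4, -2, -2, 8, 17]
Partition 3: pivot=17 at index 4 -> [-4, -2, -2, 8, 17]


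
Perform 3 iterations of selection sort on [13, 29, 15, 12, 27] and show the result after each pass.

Pass 1: Select minimum 12 at index 3, swap -> [12, 29, 15, 13, 27]
Pass 2: Select minimum 13 at index 3, swap -> [12, 13, 15, 29, 27]
Pass 3: Select minimum 15 at index 2, swap -> [12, 13, 15, 29, 27]


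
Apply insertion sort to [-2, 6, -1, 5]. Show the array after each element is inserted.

First element -2 is already 'sorted'
Insert 6: shifted 0 elements -> [-2, 6, -1, 5]
Insert -1: shifted 1 elements -> [-2, -1, 6, 5]
Insert 5: shifted 1 elements -> [-2, -1, 5, 6]


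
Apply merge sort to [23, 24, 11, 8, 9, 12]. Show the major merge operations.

Divide and conquer:
  Merge [24] + [11] -> [11, 24]
  Merge [23] + [11, 24] -> [11, 23, 24]
  Merge [9] + [12] -> [9, 12]
  Merge [8] + [9, 12] -> [8, 9, 12]
  Merge [11, 23, 24] + [8, 9, 12] -> [8, 9, 11, 12, 23, 24]


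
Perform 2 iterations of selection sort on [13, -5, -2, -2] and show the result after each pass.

Pass 1: Select minimum -5 at index 1, swap -> [-5, 13, -2, -2]
Pass 2: Select minimum -2 at index 2, swap -> [-5, -2, 13, -2]


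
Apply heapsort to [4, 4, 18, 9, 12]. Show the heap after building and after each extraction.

Build heap: [18, 12, 4, 9, 4]
Extract 18: [12, 9, 4, 4, 18]
Extract 12: [9, 4, 4, 12, 18]
Extract 9: [4, 4, 9, 12, 18]
Extract 4: [4, 4, 9, 12, 18]


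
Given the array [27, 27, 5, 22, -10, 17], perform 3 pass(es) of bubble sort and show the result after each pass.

After pass 1: [27, 5, 22, -10, 17, 27] (4 swaps)
After pass 2: [5, 22, -10, 17, 27, 27] (4 swaps)
After pass 3: [5, -10, 17, 22, 27, 27] (2 swaps)
Total swaps: 10


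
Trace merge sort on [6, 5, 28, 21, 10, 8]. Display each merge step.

Divide and conquer:
  Merge [5] + [28] -> [5, 28]
  Merge [6] + [5, 28] -> [5, 6, 28]
  Merge [10] + [8] -> [8, 10]
  Merge [21] + [8, 10] -> [8, 10, 21]
  Merge [5, 6, 28] + [8, 10, 21] -> [5, 6, 8, 10, 21, 28]


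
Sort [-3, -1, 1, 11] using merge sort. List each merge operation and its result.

Divide and conquer:
  Merge [-3] + [-1] -> [-3, -1]
  Merge [1] + [11] -> [1, 11]
  Merge [-3, -1] + [1, 11] -> [-3, -1, 1, 11]


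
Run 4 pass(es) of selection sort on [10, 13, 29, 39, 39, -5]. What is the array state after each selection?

Pass 1: Select minimum -5 at index 5, swap -> [-5, 13, 29, 39, 39, 10]
Pass 2: Select minimum 10 at index 5, swap -> [-5, 10, 29, 39, 39, 13]
Pass 3: Select minimum 13 at index 5, swap -> [-5, 10, 13, 39, 39, 29]
Pass 4: Select minimum 29 at index 5, swap -> [-5, 10, 13, 29, 39, 39]


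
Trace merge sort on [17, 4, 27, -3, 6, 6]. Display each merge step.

Divide and conquer:
  Merge [4] + [27] -> [4, 27]
  Merge [17] + [4, 27] -> [4, 17, 27]
  Merge [6] + [6] -> [6, 6]
  Merge [-3] + [6, 6] -> [-3, 6, 6]
  Merge [4, 17, 27] + [-3, 6, 6] -> [-3, 4, 6, 6, 17, 27]


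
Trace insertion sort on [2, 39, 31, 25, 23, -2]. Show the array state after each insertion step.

First element 2 is already 'sorted'
Insert 39: shifted 0 elements -> [2, 39, 31, 25, 23, -2]
Insert 31: shifted 1 elements -> [2, 31, 39, 25, 23, -2]
Insert 25: shifted 2 elements -> [2, 25, 31, 39, 23, -2]
Insert 23: shifted 3 elements -> [2, 23, 25, 31, 39, -2]
Insert -2: shifted 5 elements -> [-2, 2, 23, 25, 31, 39]


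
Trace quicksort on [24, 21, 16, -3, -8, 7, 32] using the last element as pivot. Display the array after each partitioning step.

Partition 1: pivot=32 at index 6 -> [24, 21, 16, -3, -8, 7, 32]
Partition 2: pivot=7 at index 2 -> [-3, -8, 7, 24, 21, 16, 32]
Partition 3: pivot=-8 at index 0 -> [-8, -3, 7, 24, 21, 16, 32]
Partition 4: pivot=16 at index 3 -> [-8, -3, 7, 16, 21, 24, 32]
Partition 5: pivot=24 at index 5 -> [-8, -3, 7, 16, 21, 24, 32]


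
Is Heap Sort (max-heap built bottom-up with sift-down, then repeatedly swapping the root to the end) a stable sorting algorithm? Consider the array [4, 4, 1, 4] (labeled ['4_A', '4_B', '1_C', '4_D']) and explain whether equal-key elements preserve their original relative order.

Trace Heap Sort on the labeled array (the key is the number; the letter only tracks identity):
  Build max-heap: [4_A, 4_B, 1_C, 4_D]
  Swap root 4_A to index 3, re-heapify first 3 -> [4_D, 4_B, 1_C, 4_A]
  Swap root 4_D to index 2, re-heapify first 2 -> [4_B, 1_C, 4_D, 4_A]
  Swap root 4_B to index 1, re-heapify first 1 -> [1_C, 4_B, 4_D, 4_A]
Final order: [1_C, 4_B, 4_D, 4_A]
Equal keys:
  value 4: originally 4_A, 4_B, 4_D; after sorting 4_B, 4_D, 4_A -> order changed
Equal keys were reordered, so Heap Sort is not stable: heap construction and root-to-end swaps move elements without regard to the original order of equal keys. (One such input is enough; an unstable sort may happen to preserve order on other inputs, but it gives no guarantee.)
Answer: Not stable


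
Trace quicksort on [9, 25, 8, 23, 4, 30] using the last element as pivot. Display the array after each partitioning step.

Partition 1: pivot=30 at index 5 -> [9, 25, 8, 23, 4, 30]
Partition 2: pivot=4 at index 0 -> [4, 25, 8, 23, 9, 30]
Partition 3: pivot=9 at index 2 -> [4, 8, 9, 23, 25, 30]
Partition 4: pivot=25 at index 4 -> [4, 8, 9, 23, 25, 30]


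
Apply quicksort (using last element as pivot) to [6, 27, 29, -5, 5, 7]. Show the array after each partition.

Partition 1: pivot=7 at index 3 -> [6, -5, 5, 7, 29, 27]
Partition 2: pivot=5 at index 1 -> [-5, 5, 6, 7, 29, 27]
Partition 3: pivot=27 at index 4 -> [-5, 5, 6, 7, 27, 29]


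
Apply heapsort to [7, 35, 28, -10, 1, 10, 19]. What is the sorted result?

Build heap: [35, 7, 28, -10, 1, 10, 19]
Extract 35: [28, 7, 19, -10, 1, 10, 35]
Extract 28: [19, 7, 10, -10, 1, 28, 35]
Extract 19: [10, 7, 1, -10, 19, 28, 35]
Extract 10: [7, -10, 1, 10, 19, 28, 35]
Extract 7: [1, -10, 7, 10, 19, 28, 35]
Extract 1: [-10, 1, 7, 10, 19, 28, 35]


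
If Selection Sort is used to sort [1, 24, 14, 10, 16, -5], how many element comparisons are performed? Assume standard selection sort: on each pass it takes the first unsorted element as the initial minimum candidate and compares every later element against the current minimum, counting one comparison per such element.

Pass 1: scan indices 1..5 for the minimum = 5 comparison(s); min is -5, place at index 0 -> [-5, 24, 14, 10, 16, 1]
Pass 2: scan indices 2..5 for the minimum = 4 comparison(s); min is 1, place at index 1 -> [-5, 1, 14, 10, 16, 24]
Pass 3: scan indices 3..5 for the minimum = 3 comparison(s); min is 10, place at index 2 -> [-5, 1, 10, 14, 16, 24]
Pass 4: scan indices 4..5 for the minimum = 2 comparison(s); min is 14, place at index 3 -> [-5, 1, 10, 14, 16, 24]
Pass 5: scan indices 5..5 for the minimum = 1 comparison(s); min is 16, place at index 4 -> [-5, 1, 10, 14, 16, 24]
Selection sort always scans the whole unsorted suffix, so the count is (n-1) + (n-2) + ... + 1 = n(n-1)/2 = 6*5/2 = 15 regardless of the input order.
Total comparisons: 5 + 4 + 3 + 2 + 1 = 15


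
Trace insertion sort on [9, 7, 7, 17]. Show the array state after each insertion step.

First element 9 is already 'sorted'
Insert 7: shifted 1 elements -> [7, 9, 7, 17]
Insert 7: shifted 1 elements -> [7, 7, 9, 17]
Insert 17: shifted 0 elements -> [7, 7, 9, 17]


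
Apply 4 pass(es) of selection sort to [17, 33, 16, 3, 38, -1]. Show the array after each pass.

Pass 1: Select minimum -1 at index 5, swap -> [-1, 33, 16, 3, 38, 17]
Pass 2: Select minimum 3 at index 3, swap -> [-1, 3, 16, 33, 38, 17]
Pass 3: Select minimum 16 at index 2, swap -> [-1, 3, 16, 33, 38, 17]
Pass 4: Select minimum 17 at index 5, swap -> [-1, 3, 16, 17, 38, 33]


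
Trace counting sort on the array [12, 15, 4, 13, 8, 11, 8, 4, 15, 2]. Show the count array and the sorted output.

Count array: [0, 0, 1, 0, 2, 0, 0, 0, 2, 0, 0, 1, 1, 1, 0, 2]
(count[i] = number of elements equal to i)
Cumulative count: [0, 0, 1, 1, 3, 3, 3, 3, 5, 5, 5, 6, 7, 8, 8, 10]
Sorted: [2, 4, 4, 8, 8, 11, 12, 13, 15, 15]


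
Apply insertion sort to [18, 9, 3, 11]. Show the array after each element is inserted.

First element 18 is already 'sorted'
Insert 9: shifted 1 elements -> [9, 18, 3, 11]
Insert 3: shifted 2 elements -> [3, 9, 18, 11]
Insert 11: shifted 1 elements -> [3, 9, 11, 18]


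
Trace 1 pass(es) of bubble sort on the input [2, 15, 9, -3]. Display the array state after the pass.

After pass 1: [2, 9, -3, 15] (2 swaps)
Total swaps: 2


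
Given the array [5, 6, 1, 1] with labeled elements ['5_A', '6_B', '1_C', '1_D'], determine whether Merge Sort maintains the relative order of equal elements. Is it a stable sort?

Trace Merge Sort on the labeled array (the key is the number; the letter only tracks identity):
  Merge [5_A] + [6_B] -> [5_A, 6_B]
  Merge [1_C] + [1_D] -> [1_C, 1_D]
  Merge [5_A, 6_B] + [1_C, 1_D] -> [1_C, 1_D, 5_A, 6_B]
Final order: [1_C, 1_D, 5_A, 6_B]
Equal keys:
  value 1: originally 1_C, 1_D; after sorting 1_C, 1_D -> order preserved
All equal keys kept their original relative order. Merge Sort is stable: when the heads of the two halves are equal the merge takes from the left half first.
Answer: Stable


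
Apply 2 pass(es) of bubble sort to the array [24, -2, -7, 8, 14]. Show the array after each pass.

After pass 1: [-2, -7, 8, 14, 24] (4 swaps)
After pass 2: [-7, -2, 8, 14, 24] (1 swaps)
Total swaps: 5


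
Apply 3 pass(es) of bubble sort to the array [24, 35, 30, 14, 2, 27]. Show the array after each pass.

After pass 1: [24, 30, 14, 2, 27, 35] (4 swaps)
After pass 2: [24, 14, 2, 27, 30, 35] (3 swaps)
After pass 3: [14, 2, 24, 27, 30, 35] (2 swaps)
Total swaps: 9


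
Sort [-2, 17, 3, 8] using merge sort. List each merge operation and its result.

Divide and conquer:
  Merge [-2] + [17] -> [-2, 17]
  Merge [3] + [8] -> [3, 8]
  Merge [-2, 17] + [3, 8] -> [-2, 3, 8, 17]


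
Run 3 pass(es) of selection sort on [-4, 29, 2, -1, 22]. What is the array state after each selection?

Pass 1: Select minimum -4 at index 0, swap -> [-4, 29, 2, -1, 22]
Pass 2: Select minimum -1 at index 3, swap -> [-4, -1, 2, 29, 22]
Pass 3: Select minimum 2 at index 2, swap -> [-4, -1, 2, 29, 22]


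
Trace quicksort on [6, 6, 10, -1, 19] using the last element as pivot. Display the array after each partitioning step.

Partition 1: pivot=19 at index 4 -> [6, 6, 10, -1, 19]
Partition 2: pivot=-1 at index 0 -> [-1, 6, 10, 6, 19]
Partition 3: pivot=6 at index 2 -> [-1, 6, 6, 10, 19]


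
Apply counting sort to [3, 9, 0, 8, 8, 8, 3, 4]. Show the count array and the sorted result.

Count array: [1, 0, 0, 2, 1, 0, 0, 0, 3, 1]
(count[i] = number of elements equal to i)
Cumulative count: [1, 1, 1, 3, 4, 4, 4, 4, 7, 8]
Sorted: [0, 3, 3, 4, 8, 8, 8, 9]


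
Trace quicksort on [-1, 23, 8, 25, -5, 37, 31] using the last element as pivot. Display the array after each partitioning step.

Partition 1: pivot=31 at index 5 -> [-1, 23, 8, 25, -5, 31, 37]
Partition 2: pivot=-5 at index 0 -> [-5, 23, 8, 25, -1, 31, 37]
Partition 3: pivot=-1 at index 1 -> [-5, -1, 8, 25, 23, 31, 37]
Partition 4: pivot=23 at index 3 -> [-5, -1, 8, 23, 25, 31, 37]


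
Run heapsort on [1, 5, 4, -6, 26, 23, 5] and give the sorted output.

Build heap: [26, 5, 23, -6, 1, 4, 5]
Extract 26: [23, 5, 5, -6, 1, 4, 26]
Extract 23: [5, 4, 5, -6, 1, 23, 26]
Extract 5: [5, 4, 1, -6, 5, 23, 26]
Extract 5: [4, -6, 1, 5, 5, 23, 26]
Extract 4: [1, -6, 4, 5, 5, 23, 26]
Extract 1: [-6, 1, 4, 5, 5, 23, 26]


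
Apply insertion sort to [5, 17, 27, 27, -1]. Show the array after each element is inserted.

First element 5 is already 'sorted'
Insert 17: shifted 0 elements -> [5, 17, 27, 27, -1]
Insert 27: shifted 0 elements -> [5, 17, 27, 27, -1]
Insert 27: shifted 0 elements -> [5, 17, 27, 27, -1]
Insert -1: shifted 4 elements -> [-1, 5, 17, 27, 27]


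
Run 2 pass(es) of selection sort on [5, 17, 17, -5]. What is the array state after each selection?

Pass 1: Select minimum -5 at index 3, swap -> [-5, 17, 17, 5]
Pass 2: Select minimum 5 at index 3, swap -> [-5, 5, 17, 17]


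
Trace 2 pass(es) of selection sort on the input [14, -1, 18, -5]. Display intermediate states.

Pass 1: Select minimum -5 at index 3, swap -> [-5, -1, 18, 14]
Pass 2: Select minimum -1 at index 1, swap -> [-5, -1, 18, 14]


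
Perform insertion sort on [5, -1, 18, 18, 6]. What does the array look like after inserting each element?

First element 5 is already 'sorted'
Insert -1: shifted 1 elements -> [-1, 5, 18, 18, 6]
Insert 18: shifted 0 elements -> [-1, 5, 18, 18, 6]
Insert 18: shifted 0 elements -> [-1, 5, 18, 18, 6]
Insert 6: shifted 2 elements -> [-1, 5, 6, 18, 18]


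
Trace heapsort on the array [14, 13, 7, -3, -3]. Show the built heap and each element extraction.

Build heap: [14, 13, 7, -3, -3]
Extract 14: [13, -3, 7, -3, 14]
Extract 13: [7, -3, -3, 13, 14]
Extract 7: [-3, -3, 7, 13, 14]
Extract -3: [-3, -3, 7, 13, 14]


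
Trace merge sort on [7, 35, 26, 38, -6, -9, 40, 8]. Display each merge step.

Divide and conquer:
  Merge [7] + [35] -> [7, 35]
  Merge [26] + [38] -> [26, 38]
  Merge [7, 35] + [26, 38] -> [7, 26, 35, 38]
  Merge [-6] + [-9] -> [-9, -6]
  Merge [40] + [8] -> [8, 40]
  Merge [-9, -6] + [8, 40] -> [-9, -6, 8, 40]
  Merge [7, 26, 35, 38] + [-9, -6, 8, 40] -> [-9, -6, 7, 8, 26, 35, 38, 40]


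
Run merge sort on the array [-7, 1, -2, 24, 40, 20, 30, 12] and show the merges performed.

Divide and conquer:
  Merge [-7] + [1] -> [-7, 1]
  Merge [-2] + [24] -> [-2, 24]
  Merge [-7, 1] + [-2, 24] -> [-7, -2, 1, 24]
  Merge [40] + [20] -> [20, 40]
  Merge [30] + [12] -> [12, 30]
  Merge [20, 40] + [12, 30] -> [12, 20, 30, 40]
  Merge [-7, -2, 1, 24] + [12, 20, 30, 40] -> [-7, -2, 1, 12, 20, 24, 30, 40]


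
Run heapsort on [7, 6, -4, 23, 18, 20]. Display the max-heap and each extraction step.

Build heap: [23, 18, 20, 6, 7, -4]
Extract 23: [20, 18, -4, 6, 7, 23]
Extract 20: [18, 7, -4, 6, 20, 23]
Extract 18: [7, 6, -4, 18, 20, 23]
Extract 7: [6, -4, 7, 18, 20, 23]
Extract 6: [-4, 6, 7, 18, 20, 23]


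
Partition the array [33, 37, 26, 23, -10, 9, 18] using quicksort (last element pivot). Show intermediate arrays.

Partition 1: pivot=18 at index 2 -> [-10, 9, 18, 23, 33, 37, 26]
Partition 2: pivot=9 at index 1 -> [-10, 9, 18, 23, 33, 37, 26]
Partition 3: pivot=26 at index 4 -> [-10, 9, 18, 23, 26, 37, 33]
Partition 4: pivot=33 at index 5 -> [-10, 9, 18, 23, 26, 33, 37]


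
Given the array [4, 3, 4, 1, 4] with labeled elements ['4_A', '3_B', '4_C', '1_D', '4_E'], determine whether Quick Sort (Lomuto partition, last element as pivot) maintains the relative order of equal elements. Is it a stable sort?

Trace Quick Sort on the labeled array (the key is the number; the letter only tracks identity):
  Partition indices 0..4 around pivot 4_E -> [4_A, 3_B, 4_C, 1_D, 4_E]
  Partition indices 0..3 around pivot 1_D -> [1_D, 3_B, 4_C, 4_A, 4_E]
  Partition indices 1..3 around pivot 4_A -> [1_D, 3_B, 4_C, 4_A, 4_E]
  Partition indices 1..2 around pivot 4_C -> [1_D, 3_B, 4_C, 4_A, 4_E]
Final order: [1_D, 3_B, 4_C, 4_A, 4_E]
Equal keys:
  value 4: originally 4_A, 4_C, 4_E; after sorting 4_C, 4_A, 4_E -> order changed
Equal keys were reordered, so Quick Sort is not stable: partition swaps elements across long distances and can reorder equal keys. (One such input is enough; an unstable sort may happen to preserve order on other inputs, but it gives no guarantee.)
Answer: Not stable


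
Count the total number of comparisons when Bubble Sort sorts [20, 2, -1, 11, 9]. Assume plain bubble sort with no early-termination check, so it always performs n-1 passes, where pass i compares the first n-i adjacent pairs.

Pass 1: compare adjacent pairs (0,1)..(3,4) = 4 comparison(s), 4 swap(s) -> [2, -1, 11, 9, 20]
Pass 2: compare adjacent pairs (0,1)..(2,3) = 3 comparison(s), 2 swap(s) -> [-1, 2, 9, 11, 20]
Pass 3: compare adjacent pairs (0,1)..(1,2) = 2 comparison(s), 0 swap(s) -> [-1, 2, 9, 11, 20]
Pass 4: compare adjacent pairs (0,1)..(0,1) = 1 comparison(s), 0 swap(s) -> [-1, 2, 9, 11, 20]
Total comparisons: 4 + 3 + 2 + 1 = 10


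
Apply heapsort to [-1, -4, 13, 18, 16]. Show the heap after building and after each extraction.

Build heap: [18, 16, 13, -4, -1]
Extract 18: [16, -1, 13, -4, 18]
Extract 16: [13, -1, -4, 16, 18]
Extract 13: [-1, -4, 13, 16, 18]
Extract -1: [-4, -1, 13, 16, 18]


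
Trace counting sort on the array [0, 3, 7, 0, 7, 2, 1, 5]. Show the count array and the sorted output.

Count array: [2, 1, 1, 1, 0, 1, 0, 2]
(count[i] = number of elements equal to i)
Cumulative count: [2, 3, 4, 5, 5, 6, 6, 8]
Sorted: [0, 0, 1, 2, 3, 5, 7, 7]


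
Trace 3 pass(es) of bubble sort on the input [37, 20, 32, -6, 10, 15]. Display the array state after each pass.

After pass 1: [20, 32, -6, 10, 15, 37] (5 swaps)
After pass 2: [20, -6, 10, 15, 32, 37] (3 swaps)
After pass 3: [-6, 10, 15, 20, 32, 37] (3 swaps)
Total swaps: 11


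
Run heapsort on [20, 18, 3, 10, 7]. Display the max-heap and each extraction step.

Build heap: [20, 18, 3, 10, 7]
Extract 20: [18, 10, 3, 7, 20]
Extract 18: [10, 7, 3, 18, 20]
Extract 10: [7, 3, 10, 18, 20]
Extract 7: [3, 7, 10, 18, 20]


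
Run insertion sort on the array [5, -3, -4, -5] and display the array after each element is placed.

First element 5 is already 'sorted'
Insert -3: shifted 1 elements -> [-3, 5, -4, -5]
Insert -4: shifted 2 elements -> [-4, -3, 5, -5]
Insert -5: shifted 3 elements -> [-5, -4, -3, 5]


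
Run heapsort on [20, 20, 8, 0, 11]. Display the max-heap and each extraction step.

Build heap: [20, 20, 8, 0, 11]
Extract 20: [20, 11, 8, 0, 20]
Extract 20: [11, 0, 8, 20, 20]
Extract 11: [8, 0, 11, 20, 20]
Extract 8: [0, 8, 11, 20, 20]


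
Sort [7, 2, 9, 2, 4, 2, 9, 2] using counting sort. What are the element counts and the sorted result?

Count array: [0, 0, 4, 0, 1, 0, 0, 1, 0, 2]
(count[i] = number of elements equal to i)
Cumulative count: [0, 0, 4, 4, 5, 5, 5, 6, 6, 8]
Sorted: [2, 2, 2, 2, 4, 7, 9, 9]


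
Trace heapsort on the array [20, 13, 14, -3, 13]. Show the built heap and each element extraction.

Build heap: [20, 13, 14, -3, 13]
Extract 20: [14, 13, 13, -3, 20]
Extract 14: [13, -3, 13, 14, 20]
Extract 13: [13, -3, 13, 14, 20]
Extract 13: [-3, 13, 13, 14, 20]


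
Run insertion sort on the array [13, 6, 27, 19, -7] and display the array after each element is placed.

First element 13 is already 'sorted'
Insert 6: shifted 1 elements -> [6, 13, 27, 19, -7]
Insert 27: shifted 0 elements -> [6, 13, 27, 19, -7]
Insert 19: shifted 1 elements -> [6, 13, 19, 27, -7]
Insert -7: shifted 4 elements -> [-7, 6, 13, 19, 27]


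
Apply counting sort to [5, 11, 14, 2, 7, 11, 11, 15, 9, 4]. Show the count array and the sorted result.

Count array: [0, 0, 1, 0, 1, 1, 0, 1, 0, 1, 0, 3, 0, 0, 1, 1]
(count[i] = number of elements equal to i)
Cumulative count: [0, 0, 1, 1, 2, 3, 3, 4, 4, 5, 5, 8, 8, 8, 9, 10]
Sorted: [2, 4, 5, 7, 9, 11, 11, 11, 14, 15]


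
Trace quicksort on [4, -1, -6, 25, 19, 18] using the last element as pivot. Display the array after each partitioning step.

Partition 1: pivot=18 at index 3 -> [4, -1, -6, 18, 19, 25]
Partition 2: pivot=-6 at index 0 -> [-6, -1, 4, 18, 19, 25]
Partition 3: pivot=4 at index 2 -> [-6, -1, 4, 18, 19, 25]
Partition 4: pivot=25 at index 5 -> [-6, -1, 4, 18, 19, 25]


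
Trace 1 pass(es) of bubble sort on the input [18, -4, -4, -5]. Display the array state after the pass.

After pass 1: [-4, -4, -5, 18] (3 swaps)
Total swaps: 3


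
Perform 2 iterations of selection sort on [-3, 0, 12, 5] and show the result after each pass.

Pass 1: Select minimum -3 at index 0, swap -> [-3, 0, 12, 5]
Pass 2: Select minimum 0 at index 1, swap -> [-3, 0, 12, 5]


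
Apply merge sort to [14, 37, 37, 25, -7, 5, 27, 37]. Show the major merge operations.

Divide and conquer:
  Merge [14] + [37] -> [14, 37]
  Merge [37] + [25] -> [25, 37]
  Merge [14, 37] + [25, 37] -> [14, 25, 37, 37]
  Merge [-7] + [5] -> [-7, 5]
  Merge [27] + [37] -> [27, 37]
  Merge [-7, 5] + [27, 37] -> [-7, 5, 27, 37]
  Merge [14, 25, 37, 37] + [-7, 5, 27, 37] -> [-7, 5, 14, 25, 27, 37, 37, 37]


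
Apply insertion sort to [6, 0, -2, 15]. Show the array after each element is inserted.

First element 6 is already 'sorted'
Insert 0: shifted 1 elements -> [0, 6, -2, 15]
Insert -2: shifted 2 elements -> [-2, 0, 6, 15]
Insert 15: shifted 0 elements -> [-2, 0, 6, 15]


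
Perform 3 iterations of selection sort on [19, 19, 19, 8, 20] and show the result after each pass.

Pass 1: Select minimum 8 at index 3, swap -> [8, 19, 19, 19, 20]
Pass 2: Select minimum 19 at index 1, swap -> [8, 19, 19, 19, 20]
Pass 3: Select minimum 19 at index 2, swap -> [8, 19, 19, 19, 20]


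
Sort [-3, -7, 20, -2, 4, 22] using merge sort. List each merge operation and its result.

Divide and conquer:
  Merge [-7] + [20] -> [-7, 20]
  Merge [-3] + [-7, 20] -> [-7, -3, 20]
  Merge [4] + [22] -> [4, 22]
  Merge [-2] + [4, 22] -> [-2, 4, 22]
  Merge [-7, -3, 20] + [-2, 4, 22] -> [-7, -3, -2, 4, 20, 22]


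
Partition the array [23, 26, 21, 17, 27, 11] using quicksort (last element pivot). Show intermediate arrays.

Partition 1: pivot=11 at index 0 -> [11, 26, 21, 17, 27, 23]
Partition 2: pivot=23 at index 3 -> [11, 21, 17, 23, 27, 26]
Partition 3: pivot=17 at index 1 -> [11, 17, 21, 23, 27, 26]
Partition 4: pivot=26 at index 4 -> [11, 17, 21, 23, 26, 27]


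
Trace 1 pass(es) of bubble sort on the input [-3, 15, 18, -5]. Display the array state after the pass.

After pass 1: [-3, 15, -5, 18] (1 swaps)
Total swaps: 1


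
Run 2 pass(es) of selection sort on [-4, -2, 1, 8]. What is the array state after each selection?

Pass 1: Select minimum -4 at index 0, swap -> [-4, -2, 1, 8]
Pass 2: Select minimum -2 at index 1, swap -> [-4, -2, 1, 8]


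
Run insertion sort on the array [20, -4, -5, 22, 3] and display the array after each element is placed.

First element 20 is already 'sorted'
Insert -4: shifted 1 elements -> [-4, 20, -5, 22, 3]
Insert -5: shifted 2 elements -> [-5, -4, 20, 22, 3]
Insert 22: shifted 0 elements -> [-5, -4, 20, 22, 3]
Insert 3: shifted 2 elements -> [-5, -4, 3, 20, 22]


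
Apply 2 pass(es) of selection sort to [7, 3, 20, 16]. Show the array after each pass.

Pass 1: Select minimum 3 at index 1, swap -> [3, 7, 20, 16]
Pass 2: Select minimum 7 at index 1, swap -> [3, 7, 20, 16]


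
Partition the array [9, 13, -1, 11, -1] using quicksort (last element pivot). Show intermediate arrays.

Partition 1: pivot=-1 at index 1 -> [-1, -1, 9, 11, 13]
Partition 2: pivot=13 at index 4 -> [-1, -1, 9, 11, 13]
Partition 3: pivot=11 at index 3 -> [-1, -1, 9, 11, 13]


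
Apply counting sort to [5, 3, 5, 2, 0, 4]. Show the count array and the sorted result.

Count array: [1, 0, 1, 1, 1, 2]
(count[i] = number of elements equal to i)
Cumulative count: [1, 1, 2, 3, 4, 6]
Sorted: [0, 2, 3, 4, 5, 5]


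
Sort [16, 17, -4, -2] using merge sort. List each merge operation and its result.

Divide and conquer:
  Merge [16] + [17] -> [16, 17]
  Merge [-4] + [-2] -> [-4, -2]
  Merge [16, 17] + [-4, -2] -> [-4, -2, 16, 17]


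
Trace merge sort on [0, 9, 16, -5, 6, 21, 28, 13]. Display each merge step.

Divide and conquer:
  Merge [0] + [9] -> [0, 9]
  Merge [16] + [-5] -> [-5, 16]
  Merge [0, 9] + [-5, 16] -> [-5, 0, 9, 16]
  Merge [6] + [21] -> [6, 21]
  Merge [28] + [13] -> [13, 28]
  Merge [6, 21] + [13, 28] -> [6, 13, 21, 28]
  Merge [-5, 0, 9, 16] + [6, 13, 21, 28] -> [-5, 0, 6, 9, 13, 16, 21, 28]


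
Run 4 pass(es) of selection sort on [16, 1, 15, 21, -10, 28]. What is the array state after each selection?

Pass 1: Select minimum -10 at index 4, swap -> [-10, 1, 15, 21, 16, 28]
Pass 2: Select minimum 1 at index 1, swap -> [-10, 1, 15, 21, 16, 28]
Pass 3: Select minimum 15 at index 2, swap -> [-10, 1, 15, 21, 16, 28]
Pass 4: Select minimum 16 at index 4, swap -> [-10, 1, 15, 16, 21, 28]


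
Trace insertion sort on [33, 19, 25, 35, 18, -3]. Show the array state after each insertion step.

First element 33 is already 'sorted'
Insert 19: shifted 1 elements -> [19, 33, 25, 35, 18, -3]
Insert 25: shifted 1 elements -> [19, 25, 33, 35, 18, -3]
Insert 35: shifted 0 elements -> [19, 25, 33, 35, 18, -3]
Insert 18: shifted 4 elements -> [18, 19, 25, 33, 35, -3]
Insert -3: shifted 5 elements -> [-3, 18, 19, 25, 33, 35]


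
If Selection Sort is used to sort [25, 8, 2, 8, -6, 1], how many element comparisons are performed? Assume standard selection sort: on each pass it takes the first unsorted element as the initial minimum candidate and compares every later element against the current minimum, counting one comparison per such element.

Pass 1: scan indices 1..5 for the minimum = 5 comparison(s); min is -6, place at index 0 -> [-6, 8, 2, 8, 25, 1]
Pass 2: scan indices 2..5 for the minimum = 4 comparison(s); min is 1, place at index 1 -> [-6, 1, 2, 8, 25, 8]
Pass 3: scan indices 3..5 for the minimum = 3 comparison(s); min is 2, place at index 2 -> [-6, 1, 2, 8, 25, 8]
Pass 4: scan indices 4..5 for the minimum = 2 comparison(s); min is 8, place at index 3 -> [-6, 1, 2, 8, 25, 8]
Pass 5: scan indices 5..5 for the minimum = 1 comparison(s); min is 8, place at index 4 -> [-6, 1, 2, 8, 8, 25]
Selection sort always scans the whole unsorted suffix, so the count is (n-1) + (n-2) + ... + 1 = n(n-1)/2 = 6*5/2 = 15 regardless of the input order.
Total comparisons: 5 + 4 + 3 + 2 + 1 = 15


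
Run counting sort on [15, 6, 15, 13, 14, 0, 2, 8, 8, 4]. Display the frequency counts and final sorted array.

Count array: [1, 0, 1, 0, 1, 0, 1, 0, 2, 0, 0, 0, 0, 1, 1, 2]
(count[i] = number of elements equal to i)
Cumulative count: [1, 1, 2, 2, 3, 3, 4, 4, 6, 6, 6, 6, 6, 7, 8, 10]
Sorted: [0, 2, 4, 6, 8, 8, 13, 14, 15, 15]


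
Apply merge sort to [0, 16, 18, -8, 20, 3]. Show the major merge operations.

Divide and conquer:
  Merge [16] + [18] -> [16, 18]
  Merge [0] + [16, 18] -> [0, 16, 18]
  Merge [20] + [3] -> [3, 20]
  Merge [-8] + [3, 20] -> [-8, 3, 20]
  Merge [0, 16, 18] + [-8, 3, 20] -> [-8, 0, 3, 16, 18, 20]


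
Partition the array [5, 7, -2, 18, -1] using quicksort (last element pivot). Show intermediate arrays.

Partition 1: pivot=-1 at index 1 -> [-2, -1, 5, 18, 7]
Partition 2: pivot=7 at index 3 -> [-2, -1, 5, 7, 18]


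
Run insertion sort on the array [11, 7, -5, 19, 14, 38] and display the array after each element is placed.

First element 11 is already 'sorted'
Insert 7: shifted 1 elements -> [7, 11, -5, 19, 14, 38]
Insert -5: shifted 2 elements -> [-5, 7, 11, 19, 14, 38]
Insert 19: shifted 0 elements -> [-5, 7, 11, 19, 14, 38]
Insert 14: shifted 1 elements -> [-5, 7, 11, 14, 19, 38]
Insert 38: shifted 0 elements -> [-5, 7, 11, 14, 19, 38]


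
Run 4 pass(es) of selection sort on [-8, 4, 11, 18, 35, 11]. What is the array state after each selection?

Pass 1: Select minimum -8 at index 0, swap -> [-8, 4, 11, 18, 35, 11]
Pass 2: Select minimum 4 at index 1, swap -> [-8, 4, 11, 18, 35, 11]
Pass 3: Select minimum 11 at index 2, swap -> [-8, 4, 11, 18, 35, 11]
Pass 4: Select minimum 11 at index 5, swap -> [-8, 4, 11, 11, 35, 18]


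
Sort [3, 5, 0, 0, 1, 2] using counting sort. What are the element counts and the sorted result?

Count array: [2, 1, 1, 1, 0, 1]
(count[i] = number of elements equal to i)
Cumulative count: [2, 3, 4, 5, 5, 6]
Sorted: [0, 0, 1, 2, 3, 5]


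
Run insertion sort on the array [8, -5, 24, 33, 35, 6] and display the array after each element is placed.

First element 8 is already 'sorted'
Insert -5: shifted 1 elements -> [-5, 8, 24, 33, 35, 6]
Insert 24: shifted 0 elements -> [-5, 8, 24, 33, 35, 6]
Insert 33: shifted 0 elements -> [-5, 8, 24, 33, 35, 6]
Insert 35: shifted 0 elements -> [-5, 8, 24, 33, 35, 6]
Insert 6: shifted 4 elements -> [-5, 6, 8, 24, 33, 35]


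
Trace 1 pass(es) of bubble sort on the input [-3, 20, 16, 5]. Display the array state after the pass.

After pass 1: [-3, 16, 5, 20] (2 swaps)
Total swaps: 2


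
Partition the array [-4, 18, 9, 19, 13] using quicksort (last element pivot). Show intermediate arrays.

Partition 1: pivot=13 at index 2 -> [-4, 9, 13, 19, 18]
Partition 2: pivot=9 at index 1 -> [-4, 9, 13, 19, 18]
Partition 3: pivot=18 at index 3 -> [-4, 9, 13, 18, 19]


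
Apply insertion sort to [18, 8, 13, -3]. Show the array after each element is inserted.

First element 18 is already 'sorted'
Insert 8: shifted 1 elements -> [8, 18, 13, -3]
Insert 13: shifted 1 elements -> [8, 13, 18, -3]
Insert -3: shifted 3 elements -> [-3, 8, 13, 18]


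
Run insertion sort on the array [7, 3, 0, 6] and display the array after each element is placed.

First element 7 is already 'sorted'
Insert 3: shifted 1 elements -> [3, 7, 0, 6]
Insert 0: shifted 2 elements -> [0, 3, 7, 6]
Insert 6: shifted 1 elements -> [0, 3, 6, 7]


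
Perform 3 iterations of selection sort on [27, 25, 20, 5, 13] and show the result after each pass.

Pass 1: Select minimum 5 at index 3, swap -> [5, 25, 20, 27, 13]
Pass 2: Select minimum 13 at index 4, swap -> [5, 13, 20, 27, 25]
Pass 3: Select minimum 20 at index 2, swap -> [5, 13, 20, 27, 25]


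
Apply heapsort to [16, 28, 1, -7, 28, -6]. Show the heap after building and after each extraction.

Build heap: [28, 28, 1, -7, 16, -6]
Extract 28: [28, 16, 1, -7, -6, 28]
Extract 28: [16, -6, 1, -7, 28, 28]
Extract 16: [1, -6, -7, 16, 28, 28]
Extract 1: [-6, -7, 1, 16, 28, 28]
Extract -6: [-7, -6, 1, 16, 28, 28]


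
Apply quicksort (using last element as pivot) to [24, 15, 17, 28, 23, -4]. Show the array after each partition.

Partition 1: pivot=-4 at index 0 -> [-4, 15, 17, 28, 23, 24]
Partition 2: pivot=24 at index 4 -> [-4, 15, 17, 23, 24, 28]
Partition 3: pivot=23 at index 3 -> [-4, 15, 17, 23, 24, 28]
Partition 4: pivot=17 at index 2 -> [-4, 15, 17, 23, 24, 28]


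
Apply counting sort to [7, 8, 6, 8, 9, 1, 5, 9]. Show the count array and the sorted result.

Count array: [0, 1, 0, 0, 0, 1, 1, 1, 2, 2]
(count[i] = number of elements equal to i)
Cumulative count: [0, 1, 1, 1, 1, 2, 3, 4, 6, 8]
Sorted: [1, 5, 6, 7, 8, 8, 9, 9]


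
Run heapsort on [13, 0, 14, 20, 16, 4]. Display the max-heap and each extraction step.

Build heap: [20, 16, 14, 0, 13, 4]
Extract 20: [16, 13, 14, 0, 4, 20]
Extract 16: [14, 13, 4, 0, 16, 20]
Extract 14: [13, 0, 4, 14, 16, 20]
Extract 13: [4, 0, 13, 14, 16, 20]
Extract 4: [0, 4, 13, 14, 16, 20]


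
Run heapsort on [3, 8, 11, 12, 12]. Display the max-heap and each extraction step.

Build heap: [12, 12, 11, 8, 3]
Extract 12: [12, 8, 11, 3, 12]
Extract 12: [11, 8, 3, 12, 12]
Extract 11: [8, 3, 11, 12, 12]
Extract 8: [3, 8, 11, 12, 12]


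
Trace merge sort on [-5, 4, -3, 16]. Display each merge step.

Divide and conquer:
  Merge [-5] + [4] -> [-5, 4]
  Merge [-3] + [16] -> [-3, 16]
  Merge [-5, 4] + [-3, 16] -> [-5, -3, 4, 16]


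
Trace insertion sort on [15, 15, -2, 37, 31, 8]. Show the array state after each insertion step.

First element 15 is already 'sorted'
Insert 15: shifted 0 elements -> [15, 15, -2, 37, 31, 8]
Insert -2: shifted 2 elements -> [-2, 15, 15, 37, 31, 8]
Insert 37: shifted 0 elements -> [-2, 15, 15, 37, 31, 8]
Insert 31: shifted 1 elements -> [-2, 15, 15, 31, 37, 8]
Insert 8: shifted 4 elements -> [-2, 8, 15, 15, 31, 37]


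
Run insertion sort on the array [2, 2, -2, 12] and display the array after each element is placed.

First element 2 is already 'sorted'
Insert 2: shifted 0 elements -> [2, 2, -2, 12]
Insert -2: shifted 2 elements -> [-2, 2, 2, 12]
Insert 12: shifted 0 elements -> [-2, 2, 2, 12]


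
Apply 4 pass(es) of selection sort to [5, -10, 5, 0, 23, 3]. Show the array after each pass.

Pass 1: Select minimum -10 at index 1, swap -> [-10, 5, 5, 0, 23, 3]
Pass 2: Select minimum 0 at index 3, swap -> [-10, 0, 5, 5, 23, 3]
Pass 3: Select minimum 3 at index 5, swap -> [-10, 0, 3, 5, 23, 5]
Pass 4: Select minimum 5 at index 3, swap -> [-10, 0, 3, 5, 23, 5]


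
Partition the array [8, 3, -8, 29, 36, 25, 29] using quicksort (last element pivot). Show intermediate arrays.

Partition 1: pivot=29 at index 5 -> [8, 3, -8, 29, 25, 29, 36]
Partition 2: pivot=25 at index 3 -> [8, 3, -8, 25, 29, 29, 36]
Partition 3: pivot=-8 at index 0 -> [-8, 3, 8, 25, 29, 29, 36]
Partition 4: pivot=8 at index 2 -> [-8, 3, 8, 25, 29, 29, 36]


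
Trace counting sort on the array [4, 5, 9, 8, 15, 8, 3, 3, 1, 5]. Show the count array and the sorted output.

Count array: [0, 1, 0, 2, 1, 2, 0, 0, 2, 1, 0, 0, 0, 0, 0, 1]
(count[i] = number of elements equal to i)
Cumulative count: [0, 1, 1, 3, 4, 6, 6, 6, 8, 9, 9, 9, 9, 9, 9, 10]
Sorted: [1, 3, 3, 4, 5, 5, 8, 8, 9, 15]


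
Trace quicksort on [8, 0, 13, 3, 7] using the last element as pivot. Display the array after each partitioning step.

Partition 1: pivot=7 at index 2 -> [0, 3, 7, 8, 13]
Partition 2: pivot=3 at index 1 -> [0, 3, 7, 8, 13]
Partition 3: pivot=13 at index 4 -> [0, 3, 7, 8, 13]


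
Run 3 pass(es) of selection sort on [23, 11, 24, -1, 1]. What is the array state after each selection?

Pass 1: Select minimum -1 at index 3, swap -> [-1, 11, 24, 23, 1]
Pass 2: Select minimum 1 at index 4, swap -> [-1, 1, 24, 23, 11]
Pass 3: Select minimum 11 at index 4, swap -> [-1, 1, 11, 23, 24]


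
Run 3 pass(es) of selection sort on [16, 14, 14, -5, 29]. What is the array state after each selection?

Pass 1: Select minimum -5 at index 3, swap -> [-5, 14, 14, 16, 29]
Pass 2: Select minimum 14 at index 1, swap -> [-5, 14, 14, 16, 29]
Pass 3: Select minimum 14 at index 2, swap -> [-5, 14, 14, 16, 29]


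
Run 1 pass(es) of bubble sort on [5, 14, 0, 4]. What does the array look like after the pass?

After pass 1: [5, 0, 4, 14] (2 swaps)
Total swaps: 2


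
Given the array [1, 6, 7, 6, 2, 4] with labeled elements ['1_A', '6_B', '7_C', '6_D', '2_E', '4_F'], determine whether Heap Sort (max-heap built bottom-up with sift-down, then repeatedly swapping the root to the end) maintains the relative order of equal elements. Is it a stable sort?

Trace Heap Sort on the labeled array (the key is the number; the letter only tracks identity):
  Build max-heap: [7_C, 6_B, 4_F, 6_D, 2_E, 1_A]
  Swap root 7_C to index 5, re-heapify first 5 -> [6_B, 6_D, 4_F, 1_A, 2_E, 7_C]
  Swap root 6_B to index 4, re-heapify first 4 -> [6_D, 2_E, 4_F, 1_A, 6_B, 7_C]
  Swap root 6_D to index 3, re-heapify first 3 -> [4_F, 2_E, 1_A, 6_D, 6_B, 7_C]
  Swap root 4_F to index 2, re-heapify first 2 -> [2_E, 1_A, 4_F, 6_D, 6_B, 7_C]
  Swap root 2_E to index 1, re-heapify first 1 -> [1_A, 2_E, 4_F, 6_D, 6_B, 7_C]
Final order: [1_A, 2_E, 4_F, 6_D, 6_B, 7_C]
Equal keys:
  value 6: originally 6_B, 6_D; after sorting 6_D, 6_B -> order changed
Equal keys were reordered, so Heap Sort is not stable: heap construction and root-to-end swaps move elements without regard to the original order of equal keys. (One such input is enough; an unstable sort may happen to preserve order on other inputs, but it gives no guarantee.)
Answer: Not stable


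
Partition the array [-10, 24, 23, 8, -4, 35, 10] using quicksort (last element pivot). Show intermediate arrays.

Partition 1: pivot=10 at index 3 -> [-10, 8, -4, 10, 23, 35, 24]
Partition 2: pivot=-4 at index 1 -> [-10, -4, 8, 10, 23, 35, 24]
Partition 3: pivot=24 at index 5 -> [-10, -4, 8, 10, 23, 24, 35]


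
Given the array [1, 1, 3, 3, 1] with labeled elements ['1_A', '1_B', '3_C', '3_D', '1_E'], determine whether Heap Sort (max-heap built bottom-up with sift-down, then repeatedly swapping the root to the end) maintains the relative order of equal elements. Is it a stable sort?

Trace Heap Sort on the labeled array (the key is the number; the letter only tracks identity):
  Build max-heap: [3_D, 1_A, 3_C, 1_B, 1_E]
  Swap root 3_D to index 4, re-heapify first 4 -> [3_C, 1_A, 1_E, 1_B, 3_D]
  Swap root 3_C to index 3, re-heapify first 3 -> [1_B, 1_A, 1_E, 3_C, 3_D]
  Swap root 1_B to index 2, re-heapify first 2 -> [1_E, 1_A, 1_B, 3_C, 3_D]
  Swap root 1_E to index 1, re-heapify first 1 -> [1_A, 1_E, 1_B, 3_C, 3_D]
Final order: [1_A, 1_E, 1_B, 3_C, 3_D]
Equal keys:
  value 1: originally 1_A, 1_B, 1_E; after sorting 1_A, 1_E, 1_B -> order changed
  value 3: originally 3_C, 3_D; after sorting 3_C, 3_D -> order preserved
Equal keys were reordered, so Heap Sort is not stable: heap construction and root-to-end swaps move elements without regard to the original order of equal keys. (One such input is enough; an unstable sort may happen to preserve order on other inputs, but it gives no guarantee.)
Answer: Not stable


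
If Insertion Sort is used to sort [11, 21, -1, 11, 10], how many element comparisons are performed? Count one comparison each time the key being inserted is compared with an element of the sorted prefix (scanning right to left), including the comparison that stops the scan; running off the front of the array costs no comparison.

Insert 21: 11 <= 21 (stop) = 1 comparison(s) -> [11, 21, -1, 11, 10]
Insert -1: 21 > -1 (shift), 11 > -1 (shift), reached front = 2 comparison(s) -> [-1, 11, 21, 11, 10]
Insert 11: 21 > 11 (shift), 11 <= 11 (stop) = 2 comparison(s) -> [-1, 11, 11, 21, 10]
Insert 10: 21 > 10 (shift), 11 > 10 (shift), 11 > 10 (shift), -1 <= 10 (stop) = 4 comparison(s) -> [-1, 10, 11, 11, 21]
Total comparisons: 1 + 2 + 2 + 4 = 9


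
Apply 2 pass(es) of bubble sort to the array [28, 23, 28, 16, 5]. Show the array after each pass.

After pass 1: [23, 28, 16, 5, 28] (3 swaps)
After pass 2: [23, 16, 5, 28, 28] (2 swaps)
Total swaps: 5


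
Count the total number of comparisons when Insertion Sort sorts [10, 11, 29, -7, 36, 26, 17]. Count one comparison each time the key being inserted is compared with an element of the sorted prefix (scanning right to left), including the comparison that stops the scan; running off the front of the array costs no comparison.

Insert 11: 10 <= 11 (stop) = 1 comparison(s) -> [10, 11, 29, -7, 36, 26, 17]
Insert 29: 11 <= 29 (stop) = 1 comparison(s) -> [10, 11, 29, -7, 36, 26, 17]
Insert -7: 29 > -7 (shift), 11 > -7 (shift), 10 > -7 (shift), reached front = 3 comparison(s) -> [-7, 10, 11, 29, 36, 26, 17]
Insert 36: 29 <= 36 (stop) = 1 comparison(s) -> [-7, 10, 11, 29, 36, 26, 17]
Insert 26: 36 > 26 (shift), 29 > 26 (shift), 11 <= 26 (stop) = 3 comparison(s) -> [-7, 10, 11, 26, 29, 36, 17]
Insert 17: 36 > 17 (shift), 29 > 17 (shift), 26 > 17 (shift), 11 <= 17 (stop) = 4 comparison(s) -> [-7, 10, 11, 17, 26, 29, 36]
Total comparisons: 1 + 1 + 3 + 1 + 3 + 4 = 13
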